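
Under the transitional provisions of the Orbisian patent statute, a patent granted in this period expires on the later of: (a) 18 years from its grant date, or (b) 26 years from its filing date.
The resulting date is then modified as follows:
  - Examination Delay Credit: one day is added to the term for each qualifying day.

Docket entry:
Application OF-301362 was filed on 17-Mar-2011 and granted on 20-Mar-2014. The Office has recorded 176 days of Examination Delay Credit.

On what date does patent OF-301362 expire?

September 9, 2037

(a) grant + 18 years → 20 March 2032.
(b) filing + 26 years → 17 March 2037.
Later of the two: 17 March 2037.
Examination Delay Credit: +176 days → 9 September 2037.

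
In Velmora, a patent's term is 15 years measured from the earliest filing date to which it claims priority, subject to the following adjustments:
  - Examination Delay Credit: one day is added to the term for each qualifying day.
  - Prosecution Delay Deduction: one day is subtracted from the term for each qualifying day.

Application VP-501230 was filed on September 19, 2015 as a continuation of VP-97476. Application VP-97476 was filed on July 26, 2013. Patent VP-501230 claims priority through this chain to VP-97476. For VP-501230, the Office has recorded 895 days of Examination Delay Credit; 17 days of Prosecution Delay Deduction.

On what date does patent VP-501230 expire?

December 21, 2030

Earliest priority filing: 26 July 2013.
Base term: 26 July 2013 + 15 years → 26 July 2028.
Examination Delay Credit: +895 days → 7 January 2031.
Prosecution Delay Deduction: −17 days → 21 December 2030.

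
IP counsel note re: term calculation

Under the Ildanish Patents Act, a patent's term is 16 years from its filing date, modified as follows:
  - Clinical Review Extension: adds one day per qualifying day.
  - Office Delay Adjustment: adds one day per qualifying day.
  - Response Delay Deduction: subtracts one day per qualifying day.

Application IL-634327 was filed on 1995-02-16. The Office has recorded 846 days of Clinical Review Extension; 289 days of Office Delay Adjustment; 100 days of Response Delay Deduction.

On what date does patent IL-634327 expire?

December 17, 2013

Base term: filing date + 16 years → 16 February 2011.
Clinical Review Extension: +846 days → 11 June 2013.
Office Delay Adjustment: +289 days → 27 March 2014.
Response Delay Deduction: −100 days → 17 December 2013.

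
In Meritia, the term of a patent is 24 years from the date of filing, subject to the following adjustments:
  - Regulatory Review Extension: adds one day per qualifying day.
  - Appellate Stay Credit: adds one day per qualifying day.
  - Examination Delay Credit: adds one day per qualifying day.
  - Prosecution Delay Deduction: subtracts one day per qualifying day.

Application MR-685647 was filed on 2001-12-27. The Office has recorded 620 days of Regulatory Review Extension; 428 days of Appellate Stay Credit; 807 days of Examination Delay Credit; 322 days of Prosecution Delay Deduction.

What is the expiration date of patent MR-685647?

Base term: filing date + 24 years → 27 December 2025.
Regulatory Review Extension: +620 days → 8 September 2027.
Appellate Stay Credit: +428 days → 9 November 2028.
Examination Delay Credit: +807 days → 25 January 2031.
Prosecution Delay Deduction: −322 days → 9 March 2030.

March 9, 2030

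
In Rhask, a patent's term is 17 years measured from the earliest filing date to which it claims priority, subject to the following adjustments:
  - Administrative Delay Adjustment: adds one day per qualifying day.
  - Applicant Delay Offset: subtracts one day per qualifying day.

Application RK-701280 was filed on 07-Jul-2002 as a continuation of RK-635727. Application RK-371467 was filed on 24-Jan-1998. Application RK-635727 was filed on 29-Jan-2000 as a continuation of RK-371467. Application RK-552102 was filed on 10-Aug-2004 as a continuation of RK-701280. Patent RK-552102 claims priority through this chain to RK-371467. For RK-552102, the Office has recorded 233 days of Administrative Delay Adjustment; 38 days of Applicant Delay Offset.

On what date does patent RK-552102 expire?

August 7, 2015

Earliest priority filing: 24 January 1998.
Base term: 24 January 1998 + 17 years → 24 January 2015.
Administrative Delay Adjustment: +233 days → 14 September 2015.
Applicant Delay Offset: −38 days → 7 August 2015.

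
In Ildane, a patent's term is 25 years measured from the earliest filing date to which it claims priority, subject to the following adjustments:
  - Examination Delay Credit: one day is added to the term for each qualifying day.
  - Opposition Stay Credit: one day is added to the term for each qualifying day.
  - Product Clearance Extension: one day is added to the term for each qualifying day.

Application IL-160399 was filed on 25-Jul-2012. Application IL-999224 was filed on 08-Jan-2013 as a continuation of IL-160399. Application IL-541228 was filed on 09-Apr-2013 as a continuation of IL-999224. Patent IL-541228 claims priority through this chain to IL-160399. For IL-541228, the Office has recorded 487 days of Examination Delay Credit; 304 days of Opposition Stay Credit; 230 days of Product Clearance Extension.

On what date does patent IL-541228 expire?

Earliest priority filing: 25 July 2012.
Base term: 25 July 2012 + 25 years → 25 July 2037.
Examination Delay Credit: +487 days → 24 November 2038.
Opposition Stay Credit: +304 days → 24 September 2039.
Product Clearance Extension: +230 days → 11 May 2040.

2040-05-11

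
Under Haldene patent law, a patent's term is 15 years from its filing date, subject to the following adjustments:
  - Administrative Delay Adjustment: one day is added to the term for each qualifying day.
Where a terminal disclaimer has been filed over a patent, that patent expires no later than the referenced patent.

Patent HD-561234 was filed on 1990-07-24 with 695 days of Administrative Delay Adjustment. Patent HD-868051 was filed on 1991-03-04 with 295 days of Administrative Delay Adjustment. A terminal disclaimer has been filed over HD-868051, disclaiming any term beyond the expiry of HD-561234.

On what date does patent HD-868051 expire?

December 24, 2006

Natural term of HD-868051:
  Base: filing + 15 years → 4 March 2006.
  Administrative Delay Adjustment: +295 days → 24 December 2006.
Expiry of referenced patent HD-561234:
  Base: filing + 15 years → 24 July 2005.
  Administrative Delay Adjustment: +695 days → 19 June 2007.
Terminal disclaimer: HD-868051 expires on the earlier of 24 December 2006 and 19 June 2007.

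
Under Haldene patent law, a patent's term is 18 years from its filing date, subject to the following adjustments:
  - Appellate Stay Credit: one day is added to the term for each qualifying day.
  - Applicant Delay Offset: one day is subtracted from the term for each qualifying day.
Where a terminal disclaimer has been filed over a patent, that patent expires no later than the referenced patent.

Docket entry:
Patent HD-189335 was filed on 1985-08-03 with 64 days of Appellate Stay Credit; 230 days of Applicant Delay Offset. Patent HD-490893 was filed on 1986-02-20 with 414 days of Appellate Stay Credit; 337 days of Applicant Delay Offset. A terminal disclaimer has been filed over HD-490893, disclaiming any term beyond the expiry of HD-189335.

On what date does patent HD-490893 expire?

Natural term of HD-490893:
  Base: filing + 18 years → 20 February 2004.
  Appellate Stay Credit: +414 days → 9 April 2005.
  Applicant Delay Offset: −337 days → 7 May 2004.
Expiry of referenced patent HD-189335:
  Base: filing + 18 years → 3 August 2003.
  Appellate Stay Credit: +64 days → 6 October 2003.
  Applicant Delay Offset: −230 days → 18 February 2003.
Terminal disclaimer: HD-490893 expires on the earlier of 7 May 2004 and 18 February 2003.

February 18, 2003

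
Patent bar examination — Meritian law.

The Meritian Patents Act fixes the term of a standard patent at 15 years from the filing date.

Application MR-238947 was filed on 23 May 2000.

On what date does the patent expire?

May 23, 2015

Filing date + 15 years → 23 May 2015.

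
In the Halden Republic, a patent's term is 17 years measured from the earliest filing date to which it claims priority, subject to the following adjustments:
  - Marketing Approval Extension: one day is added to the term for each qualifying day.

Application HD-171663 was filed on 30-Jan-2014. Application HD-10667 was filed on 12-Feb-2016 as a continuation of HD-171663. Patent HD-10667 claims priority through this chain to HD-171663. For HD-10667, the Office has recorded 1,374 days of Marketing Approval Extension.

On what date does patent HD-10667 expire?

Earliest priority filing: 30 January 2014.
Base term: 30 January 2014 + 17 years → 30 January 2031.
Marketing Approval Extension: +1374 days → 4 November 2034.

November 4, 2034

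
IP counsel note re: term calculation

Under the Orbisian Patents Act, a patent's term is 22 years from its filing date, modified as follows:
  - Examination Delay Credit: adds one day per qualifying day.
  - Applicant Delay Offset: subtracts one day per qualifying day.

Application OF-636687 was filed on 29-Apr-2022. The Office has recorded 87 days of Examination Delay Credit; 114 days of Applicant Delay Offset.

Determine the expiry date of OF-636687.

April 2, 2044

Base term: filing date + 22 years → 29 April 2044.
Examination Delay Credit: +87 days → 25 July 2044.
Applicant Delay Offset: −114 days → 2 April 2044.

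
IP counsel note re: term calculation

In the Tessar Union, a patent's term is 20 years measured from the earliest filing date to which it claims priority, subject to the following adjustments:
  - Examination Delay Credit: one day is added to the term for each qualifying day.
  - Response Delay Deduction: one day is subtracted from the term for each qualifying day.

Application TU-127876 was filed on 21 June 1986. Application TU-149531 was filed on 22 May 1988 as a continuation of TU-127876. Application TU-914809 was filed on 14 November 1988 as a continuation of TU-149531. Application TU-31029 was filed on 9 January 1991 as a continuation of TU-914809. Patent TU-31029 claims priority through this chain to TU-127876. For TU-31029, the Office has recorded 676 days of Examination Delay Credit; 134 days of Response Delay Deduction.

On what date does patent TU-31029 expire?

2007-12-15

Earliest priority filing: 21 June 1986.
Base term: 21 June 1986 + 20 years → 21 June 2006.
Examination Delay Credit: +676 days → 27 April 2008.
Response Delay Deduction: −134 days → 15 December 2007.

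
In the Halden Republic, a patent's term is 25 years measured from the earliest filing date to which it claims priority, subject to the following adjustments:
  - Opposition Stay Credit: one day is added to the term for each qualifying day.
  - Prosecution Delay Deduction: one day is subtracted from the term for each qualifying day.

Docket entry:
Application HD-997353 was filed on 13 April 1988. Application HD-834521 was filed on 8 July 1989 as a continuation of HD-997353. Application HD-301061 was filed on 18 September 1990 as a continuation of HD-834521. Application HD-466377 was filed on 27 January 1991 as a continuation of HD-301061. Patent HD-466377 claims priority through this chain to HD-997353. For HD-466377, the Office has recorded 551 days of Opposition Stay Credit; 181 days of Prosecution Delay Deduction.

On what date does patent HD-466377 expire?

April 18, 2014

Earliest priority filing: 13 April 1988.
Base term: 13 April 1988 + 25 years → 13 April 2013.
Opposition Stay Credit: +551 days → 16 October 2014.
Prosecution Delay Deduction: −181 days → 18 April 2014.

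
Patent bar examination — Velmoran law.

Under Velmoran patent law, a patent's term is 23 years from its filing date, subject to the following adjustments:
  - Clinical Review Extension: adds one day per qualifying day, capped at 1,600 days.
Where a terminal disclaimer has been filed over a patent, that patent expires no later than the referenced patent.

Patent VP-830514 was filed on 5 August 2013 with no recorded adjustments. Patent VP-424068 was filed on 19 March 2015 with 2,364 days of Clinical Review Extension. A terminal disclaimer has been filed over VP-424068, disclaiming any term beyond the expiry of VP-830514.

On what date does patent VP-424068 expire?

Natural term of VP-424068:
  Base: filing + 23 years → 19 March 2038.
  Clinical Review Extension: 2364 days claimed exceeds the 1600-day cap, so +1600 days → 5 August 2042.
Expiry of referenced patent VP-830514:
  Base: filing + 23 years → 5 August 2036.
Terminal disclaimer: VP-424068 expires on the earlier of 5 August 2042 and 5 August 2036.

2036-08-05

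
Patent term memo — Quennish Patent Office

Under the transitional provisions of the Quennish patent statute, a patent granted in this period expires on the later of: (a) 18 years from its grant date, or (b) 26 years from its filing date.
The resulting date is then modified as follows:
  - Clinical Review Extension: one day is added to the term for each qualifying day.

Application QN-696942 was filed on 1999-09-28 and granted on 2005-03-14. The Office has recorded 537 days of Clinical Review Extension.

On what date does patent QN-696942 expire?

March 19, 2027

(a) grant + 18 years → 14 March 2023.
(b) filing + 26 years → 28 September 2025.
Later of the two: 28 September 2025.
Clinical Review Extension: +537 days → 19 March 2027.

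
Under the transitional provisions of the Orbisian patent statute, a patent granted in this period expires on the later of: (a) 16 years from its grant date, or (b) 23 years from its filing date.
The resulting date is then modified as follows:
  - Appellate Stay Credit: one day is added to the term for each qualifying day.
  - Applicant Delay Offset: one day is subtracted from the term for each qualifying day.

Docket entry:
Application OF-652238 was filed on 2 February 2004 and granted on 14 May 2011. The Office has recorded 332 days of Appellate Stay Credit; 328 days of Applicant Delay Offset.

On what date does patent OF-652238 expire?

2027-05-18

(a) grant + 16 years → 14 May 2027.
(b) filing + 23 years → 2 February 2027.
Later of the two: 14 May 2027.
Appellate Stay Credit: +332 days → 10 April 2028.
Applicant Delay Offset: −328 days → 18 May 2027.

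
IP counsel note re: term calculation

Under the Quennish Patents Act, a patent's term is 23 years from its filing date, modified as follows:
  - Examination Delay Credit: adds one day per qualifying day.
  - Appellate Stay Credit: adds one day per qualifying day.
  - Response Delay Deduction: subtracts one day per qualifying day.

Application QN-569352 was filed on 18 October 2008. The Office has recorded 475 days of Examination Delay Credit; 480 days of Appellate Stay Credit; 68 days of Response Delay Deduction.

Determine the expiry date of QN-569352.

2034-03-23

Base term: filing date + 23 years → 18 October 2031.
Examination Delay Credit: +475 days → 4 February 2033.
Appellate Stay Credit: +480 days → 30 May 2034.
Response Delay Deduction: −68 days → 23 March 2034.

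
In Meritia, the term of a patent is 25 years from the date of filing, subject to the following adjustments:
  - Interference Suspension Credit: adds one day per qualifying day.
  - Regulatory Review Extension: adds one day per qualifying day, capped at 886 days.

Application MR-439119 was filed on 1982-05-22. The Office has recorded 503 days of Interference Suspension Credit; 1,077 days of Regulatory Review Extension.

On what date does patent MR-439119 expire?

March 11, 2011

Base term: filing date + 25 years → 22 May 2007.
Interference Suspension Credit: +503 days → 6 October 2008.
Regulatory Review Extension: 1077 days claimed exceeds the 886-day cap, so +886 days → 11 March 2011.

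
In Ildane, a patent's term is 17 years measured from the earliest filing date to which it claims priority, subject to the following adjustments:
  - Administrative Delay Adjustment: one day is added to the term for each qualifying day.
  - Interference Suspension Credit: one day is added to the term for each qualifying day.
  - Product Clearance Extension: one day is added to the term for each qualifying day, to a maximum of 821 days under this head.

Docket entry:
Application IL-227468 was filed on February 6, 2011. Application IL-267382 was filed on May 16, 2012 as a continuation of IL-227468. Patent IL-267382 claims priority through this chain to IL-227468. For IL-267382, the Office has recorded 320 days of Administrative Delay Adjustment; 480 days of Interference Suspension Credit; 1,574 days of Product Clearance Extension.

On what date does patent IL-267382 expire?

2032-07-15

Earliest priority filing: 6 February 2011.
Base term: 6 February 2011 + 17 years → 6 February 2028.
Administrative Delay Adjustment: +320 days → 22 December 2028.
Interference Suspension Credit: +480 days → 16 April 2030.
Product Clearance Extension: 1574 days claimed exceeds the 821-day cap, so +821 days → 15 July 2032.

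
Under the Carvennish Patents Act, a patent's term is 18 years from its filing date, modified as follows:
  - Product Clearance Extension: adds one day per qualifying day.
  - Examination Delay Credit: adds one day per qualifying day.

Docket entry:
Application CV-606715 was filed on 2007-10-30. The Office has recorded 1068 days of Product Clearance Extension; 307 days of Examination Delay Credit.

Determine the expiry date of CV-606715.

2029-08-05

Base term: filing date + 18 years → 30 October 2025.
Product Clearance Extension: +1068 days → 2 October 2028.
Examination Delay Credit: +307 days → 5 August 2029.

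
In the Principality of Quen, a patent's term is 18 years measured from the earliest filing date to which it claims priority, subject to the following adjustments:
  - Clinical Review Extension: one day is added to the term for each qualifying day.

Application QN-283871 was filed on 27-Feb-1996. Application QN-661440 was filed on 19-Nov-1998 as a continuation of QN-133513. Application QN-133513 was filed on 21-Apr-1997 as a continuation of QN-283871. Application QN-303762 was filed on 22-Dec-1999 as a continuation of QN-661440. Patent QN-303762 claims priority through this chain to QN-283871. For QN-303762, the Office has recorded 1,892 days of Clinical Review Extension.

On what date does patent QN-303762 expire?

Earliest priority filing: 27 February 1996.
Base term: 27 February 1996 + 18 years → 27 February 2014.
Clinical Review Extension: +1892 days → 4 May 2019.

May 4, 2019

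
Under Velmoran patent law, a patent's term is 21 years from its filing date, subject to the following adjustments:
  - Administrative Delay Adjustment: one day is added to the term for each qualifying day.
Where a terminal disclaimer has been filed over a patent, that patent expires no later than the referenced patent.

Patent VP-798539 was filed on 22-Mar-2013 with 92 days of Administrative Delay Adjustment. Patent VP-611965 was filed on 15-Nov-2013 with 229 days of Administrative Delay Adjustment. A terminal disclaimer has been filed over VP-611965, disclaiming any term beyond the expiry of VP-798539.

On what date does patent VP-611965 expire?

June 22, 2034

Natural term of VP-611965:
  Base: filing + 21 years → 15 November 2034.
  Administrative Delay Adjustment: +229 days → 2 July 2035.
Expiry of referenced patent VP-798539:
  Base: filing + 21 years → 22 March 2034.
  Administrative Delay Adjustment: +92 days → 22 June 2034.
Terminal disclaimer: VP-611965 expires on the earlier of 2 July 2035 and 22 June 2034.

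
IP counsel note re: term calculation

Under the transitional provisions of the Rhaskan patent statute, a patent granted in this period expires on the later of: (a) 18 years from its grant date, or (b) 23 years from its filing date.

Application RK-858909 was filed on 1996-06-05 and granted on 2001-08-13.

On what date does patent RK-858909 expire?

2019-08-13

(a) grant + 18 years → 13 August 2019.
(b) filing + 23 years → 5 June 2019.
Later of the two: 13 August 2019.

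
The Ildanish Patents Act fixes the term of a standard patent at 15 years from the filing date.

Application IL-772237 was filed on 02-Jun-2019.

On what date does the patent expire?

Filing date + 15 years → 2 June 2034.

June 2, 2034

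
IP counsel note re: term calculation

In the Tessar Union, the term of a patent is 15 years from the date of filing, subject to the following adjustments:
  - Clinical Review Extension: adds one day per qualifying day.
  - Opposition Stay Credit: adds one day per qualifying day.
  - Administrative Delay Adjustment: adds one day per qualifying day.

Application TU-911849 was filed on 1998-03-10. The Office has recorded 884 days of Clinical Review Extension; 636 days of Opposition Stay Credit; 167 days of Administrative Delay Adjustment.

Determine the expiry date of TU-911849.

2017-10-22

Base term: filing date + 15 years → 10 March 2013.
Clinical Review Extension: +884 days → 11 August 2015.
Opposition Stay Credit: +636 days → 8 May 2017.
Administrative Delay Adjustment: +167 days → 22 October 2017.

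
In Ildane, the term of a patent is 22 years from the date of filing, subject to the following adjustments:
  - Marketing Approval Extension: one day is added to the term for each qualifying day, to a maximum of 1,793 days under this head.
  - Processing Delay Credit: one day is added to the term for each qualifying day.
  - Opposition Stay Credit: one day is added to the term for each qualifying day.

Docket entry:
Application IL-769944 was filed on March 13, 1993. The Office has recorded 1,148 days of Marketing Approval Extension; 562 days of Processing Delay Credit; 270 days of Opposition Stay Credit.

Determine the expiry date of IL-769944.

August 13, 2020

Base term: filing date + 22 years → 13 March 2015.
Marketing Approval Extension: 1148 days (within the 1793-day cap) → +1148 days → 4 May 2018.
Processing Delay Credit: +562 days → 17 November 2019.
Opposition Stay Credit: +270 days → 13 August 2020.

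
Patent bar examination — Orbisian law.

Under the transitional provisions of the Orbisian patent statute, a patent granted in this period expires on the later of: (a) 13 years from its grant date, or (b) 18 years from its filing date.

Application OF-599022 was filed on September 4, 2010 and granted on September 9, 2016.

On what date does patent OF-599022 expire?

(a) grant + 13 years → 9 September 2029.
(b) filing + 18 years → 4 September 2028.
Later of the two: 9 September 2029.

September 9, 2029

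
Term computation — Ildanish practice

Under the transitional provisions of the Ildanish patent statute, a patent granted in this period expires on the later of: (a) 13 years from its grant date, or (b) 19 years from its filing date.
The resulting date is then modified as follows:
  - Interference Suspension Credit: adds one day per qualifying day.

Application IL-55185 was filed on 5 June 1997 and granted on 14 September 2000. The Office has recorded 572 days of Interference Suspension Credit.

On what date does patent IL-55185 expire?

2017-12-29

(a) grant + 13 years → 14 September 2013.
(b) filing + 19 years → 5 June 2016.
Later of the two: 5 June 2016.
Interference Suspension Credit: +572 days → 29 December 2017.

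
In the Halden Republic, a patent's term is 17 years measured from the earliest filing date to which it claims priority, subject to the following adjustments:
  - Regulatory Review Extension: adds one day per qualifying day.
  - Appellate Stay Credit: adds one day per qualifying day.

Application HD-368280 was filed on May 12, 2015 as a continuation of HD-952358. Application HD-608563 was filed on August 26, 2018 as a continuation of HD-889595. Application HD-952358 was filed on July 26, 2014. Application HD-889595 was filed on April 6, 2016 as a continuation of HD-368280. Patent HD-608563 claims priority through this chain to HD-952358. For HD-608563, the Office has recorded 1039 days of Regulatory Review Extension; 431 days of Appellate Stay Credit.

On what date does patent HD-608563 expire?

Earliest priority filing: 26 July 2014.
Base term: 26 July 2014 + 17 years → 26 July 2031.
Regulatory Review Extension: +1039 days → 30 May 2034.
Appellate Stay Credit: +431 days → 4 August 2035.

August 4, 2035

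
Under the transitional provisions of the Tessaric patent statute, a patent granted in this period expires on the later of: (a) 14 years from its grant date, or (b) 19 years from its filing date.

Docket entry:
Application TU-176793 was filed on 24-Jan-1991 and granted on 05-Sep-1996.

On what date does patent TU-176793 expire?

September 5, 2010

(a) grant + 14 years → 5 September 2010.
(b) filing + 19 years → 24 January 2010.
Later of the two: 5 September 2010.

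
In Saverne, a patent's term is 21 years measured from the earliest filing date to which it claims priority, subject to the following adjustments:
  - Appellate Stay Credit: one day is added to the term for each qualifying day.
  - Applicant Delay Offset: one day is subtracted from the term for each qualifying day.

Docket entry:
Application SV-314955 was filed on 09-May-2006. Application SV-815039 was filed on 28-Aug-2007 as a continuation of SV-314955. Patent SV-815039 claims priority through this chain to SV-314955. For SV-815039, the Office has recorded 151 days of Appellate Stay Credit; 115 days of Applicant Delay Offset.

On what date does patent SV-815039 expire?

June 14, 2027

Earliest priority filing: 9 May 2006.
Base term: 9 May 2006 + 21 years → 9 May 2027.
Appellate Stay Credit: +151 days → 7 October 2027.
Applicant Delay Offset: −115 days → 14 June 2027.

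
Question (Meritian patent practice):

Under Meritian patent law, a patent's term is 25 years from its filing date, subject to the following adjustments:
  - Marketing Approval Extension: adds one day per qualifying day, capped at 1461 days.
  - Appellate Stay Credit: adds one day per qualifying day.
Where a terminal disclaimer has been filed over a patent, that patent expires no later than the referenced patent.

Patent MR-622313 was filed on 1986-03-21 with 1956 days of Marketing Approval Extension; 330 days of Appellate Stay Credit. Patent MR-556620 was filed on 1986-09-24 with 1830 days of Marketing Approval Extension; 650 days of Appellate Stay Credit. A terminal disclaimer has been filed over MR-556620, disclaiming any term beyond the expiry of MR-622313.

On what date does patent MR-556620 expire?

Natural term of MR-556620:
  Base: filing + 25 years → 24 September 2011.
  Marketing Approval Extension: 1830 days claimed exceeds the 1461-day cap, so +1461 days → 24 September 2015.
  Appellate Stay Credit: +650 days → 5 July 2017.
Expiry of referenced patent MR-622313:
  Base: filing + 25 years → 21 March 2011.
  Marketing Approval Extension: 1956 days claimed exceeds the 1461-day cap, so +1461 days → 21 March 2015.
  Appellate Stay Credit: +330 days → 14 February 2016.
Terminal disclaimer: MR-556620 expires on the earlier of 5 July 2017 and 14 February 2016.

February 14, 2016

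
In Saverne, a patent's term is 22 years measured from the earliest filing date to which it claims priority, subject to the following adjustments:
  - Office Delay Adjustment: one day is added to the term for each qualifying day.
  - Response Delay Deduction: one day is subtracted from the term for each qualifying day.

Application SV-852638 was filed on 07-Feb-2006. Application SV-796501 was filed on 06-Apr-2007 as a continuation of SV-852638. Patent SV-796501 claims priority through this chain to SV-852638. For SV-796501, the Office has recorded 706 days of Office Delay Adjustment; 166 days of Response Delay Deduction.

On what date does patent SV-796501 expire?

Earliest priority filing: 7 February 2006.
Base term: 7 February 2006 + 22 years → 7 February 2028.
Office Delay Adjustment: +706 days → 13 January 2030.
Response Delay Deduction: −166 days → 31 July 2029.

2029-07-31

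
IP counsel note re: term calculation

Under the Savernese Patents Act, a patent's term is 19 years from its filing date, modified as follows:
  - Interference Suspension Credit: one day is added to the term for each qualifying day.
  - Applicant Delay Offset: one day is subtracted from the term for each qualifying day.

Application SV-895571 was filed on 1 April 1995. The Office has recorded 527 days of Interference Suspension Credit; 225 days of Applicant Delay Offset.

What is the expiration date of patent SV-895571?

2015-01-28

Base term: filing date + 19 years → 1 April 2014.
Interference Suspension Credit: +527 days → 10 September 2015.
Applicant Delay Offset: −225 days → 28 January 2015.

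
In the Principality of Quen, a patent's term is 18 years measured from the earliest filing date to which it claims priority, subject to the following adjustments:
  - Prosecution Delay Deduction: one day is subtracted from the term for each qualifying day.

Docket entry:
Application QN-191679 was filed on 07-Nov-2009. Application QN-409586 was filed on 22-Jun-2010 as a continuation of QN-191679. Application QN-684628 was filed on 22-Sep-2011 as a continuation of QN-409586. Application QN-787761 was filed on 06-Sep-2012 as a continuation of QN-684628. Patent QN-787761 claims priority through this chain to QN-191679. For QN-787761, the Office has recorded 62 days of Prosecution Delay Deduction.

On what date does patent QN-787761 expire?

2027-09-06

Earliest priority filing: 7 November 2009.
Base term: 7 November 2009 + 18 years → 7 November 2027.
Prosecution Delay Deduction: −62 days → 6 September 2027.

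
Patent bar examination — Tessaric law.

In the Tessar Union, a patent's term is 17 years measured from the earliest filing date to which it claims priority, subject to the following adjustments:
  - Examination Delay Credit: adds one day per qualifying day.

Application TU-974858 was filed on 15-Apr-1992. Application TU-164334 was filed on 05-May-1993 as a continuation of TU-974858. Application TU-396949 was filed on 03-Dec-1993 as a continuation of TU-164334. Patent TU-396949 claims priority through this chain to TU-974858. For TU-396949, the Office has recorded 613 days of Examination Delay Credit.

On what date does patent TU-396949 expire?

2010-12-19

Earliest priority filing: 15 April 1992.
Base term: 15 April 1992 + 17 years → 15 April 2009.
Examination Delay Credit: +613 days → 19 December 2010.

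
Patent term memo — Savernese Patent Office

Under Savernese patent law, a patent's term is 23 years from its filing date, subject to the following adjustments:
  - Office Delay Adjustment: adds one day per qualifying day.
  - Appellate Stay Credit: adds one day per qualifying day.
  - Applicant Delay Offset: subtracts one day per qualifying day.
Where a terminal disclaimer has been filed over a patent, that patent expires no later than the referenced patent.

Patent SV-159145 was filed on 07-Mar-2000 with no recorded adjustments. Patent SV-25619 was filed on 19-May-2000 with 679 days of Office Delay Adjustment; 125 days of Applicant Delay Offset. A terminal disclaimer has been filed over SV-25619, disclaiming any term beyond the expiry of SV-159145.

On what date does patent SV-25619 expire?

Natural term of SV-25619:
  Base: filing + 23 years → 19 May 2023.
  Office Delay Adjustment: +679 days → 28 March 2025.
  Applicant Delay Offset: −125 days → 23 November 2024.
Expiry of referenced patent SV-159145:
  Base: filing + 23 years → 7 March 2023.
Terminal disclaimer: SV-25619 expires on the earlier of 23 November 2024 and 7 March 2023.

March 7, 2023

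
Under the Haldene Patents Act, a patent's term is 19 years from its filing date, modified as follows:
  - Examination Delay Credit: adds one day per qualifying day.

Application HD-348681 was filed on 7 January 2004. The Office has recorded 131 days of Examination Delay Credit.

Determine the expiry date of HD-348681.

May 18, 2023

Base term: filing date + 19 years → 7 January 2023.
Examination Delay Credit: +131 days → 18 May 2023.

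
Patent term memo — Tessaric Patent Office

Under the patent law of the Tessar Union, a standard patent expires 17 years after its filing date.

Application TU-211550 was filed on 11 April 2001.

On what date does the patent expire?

April 11, 2018

Filing date + 17 years → 11 April 2018.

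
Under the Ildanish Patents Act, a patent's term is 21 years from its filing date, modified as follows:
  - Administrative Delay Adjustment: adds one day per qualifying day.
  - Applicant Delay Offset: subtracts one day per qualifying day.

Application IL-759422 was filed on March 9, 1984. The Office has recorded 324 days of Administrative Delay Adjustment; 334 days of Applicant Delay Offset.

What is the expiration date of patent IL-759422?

Base term: filing date + 21 years → 9 March 2005.
Administrative Delay Adjustment: +324 days → 27 January 2006.
Applicant Delay Offset: −334 days → 27 February 2005.

February 27, 2005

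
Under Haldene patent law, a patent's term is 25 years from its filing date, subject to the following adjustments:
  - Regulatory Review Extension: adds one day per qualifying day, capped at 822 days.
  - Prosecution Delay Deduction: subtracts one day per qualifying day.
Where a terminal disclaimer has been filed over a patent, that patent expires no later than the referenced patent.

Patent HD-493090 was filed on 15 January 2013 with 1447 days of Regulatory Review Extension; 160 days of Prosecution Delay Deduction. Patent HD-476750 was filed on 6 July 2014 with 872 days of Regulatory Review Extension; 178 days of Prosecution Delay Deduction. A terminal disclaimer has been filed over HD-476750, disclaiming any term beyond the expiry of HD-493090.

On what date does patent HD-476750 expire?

Natural term of HD-476750:
  Base: filing + 25 years → 6 July 2039.
  Regulatory Review Extension: 872 days claimed exceeds the 822-day cap, so +822 days → 5 October 2041.
  Prosecution Delay Deduction: −178 days → 10 April 2041.
Expiry of referenced patent HD-493090:
  Base: filing + 25 years → 15 January 2038.
  Regulatory Review Extension: 1447 days claimed exceeds the 822-day cap, so +822 days → 16 April 2040.
  Prosecution Delay Deduction: −160 days → 8 November 2039.
Terminal disclaimer: HD-476750 expires on the earlier of 10 April 2041 and 8 November 2039.

2039-11-08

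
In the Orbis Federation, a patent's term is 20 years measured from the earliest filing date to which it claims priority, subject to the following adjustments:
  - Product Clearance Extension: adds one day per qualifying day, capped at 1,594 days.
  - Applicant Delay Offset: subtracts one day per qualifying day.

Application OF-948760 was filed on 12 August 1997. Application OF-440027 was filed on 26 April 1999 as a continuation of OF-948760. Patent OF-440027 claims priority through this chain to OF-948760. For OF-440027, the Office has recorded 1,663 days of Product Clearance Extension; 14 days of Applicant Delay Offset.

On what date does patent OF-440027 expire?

2021-12-09

Earliest priority filing: 12 August 1997.
Base term: 12 August 1997 + 20 years → 12 August 2017.
Product Clearance Extension: 1663 days claimed exceeds the 1594-day cap, so +1594 days → 23 December 2021.
Applicant Delay Offset: −14 days → 9 December 2021.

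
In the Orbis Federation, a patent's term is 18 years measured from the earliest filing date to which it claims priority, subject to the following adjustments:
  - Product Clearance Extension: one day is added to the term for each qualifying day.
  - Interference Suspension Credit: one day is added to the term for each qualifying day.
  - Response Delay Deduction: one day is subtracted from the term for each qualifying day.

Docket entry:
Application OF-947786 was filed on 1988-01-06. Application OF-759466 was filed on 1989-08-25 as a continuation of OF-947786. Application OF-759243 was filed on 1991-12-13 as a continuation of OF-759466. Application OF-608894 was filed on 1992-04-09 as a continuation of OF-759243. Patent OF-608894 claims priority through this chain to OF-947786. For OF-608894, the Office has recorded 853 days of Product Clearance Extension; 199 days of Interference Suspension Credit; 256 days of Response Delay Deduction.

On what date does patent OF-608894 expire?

2008-03-12

Earliest priority filing: 6 January 1988.
Base term: 6 January 1988 + 18 years → 6 January 2006.
Product Clearance Extension: +853 days → 8 May 2008.
Interference Suspension Credit: +199 days → 23 November 2008.
Response Delay Deduction: −256 days → 12 March 2008.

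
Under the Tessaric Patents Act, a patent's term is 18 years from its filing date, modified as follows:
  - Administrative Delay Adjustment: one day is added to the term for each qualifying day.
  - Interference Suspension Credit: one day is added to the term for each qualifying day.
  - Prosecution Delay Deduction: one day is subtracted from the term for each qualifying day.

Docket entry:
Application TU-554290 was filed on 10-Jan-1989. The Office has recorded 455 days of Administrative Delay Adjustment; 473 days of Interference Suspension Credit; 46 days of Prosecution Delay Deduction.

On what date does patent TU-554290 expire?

Base term: filing date + 18 years → 10 January 2007.
Administrative Delay Adjustment: +455 days → 9 April 2008.
Interference Suspension Credit: +473 days → 26 July 2009.
Prosecution Delay Deduction: −46 days → 10 June 2009.

June 10, 2009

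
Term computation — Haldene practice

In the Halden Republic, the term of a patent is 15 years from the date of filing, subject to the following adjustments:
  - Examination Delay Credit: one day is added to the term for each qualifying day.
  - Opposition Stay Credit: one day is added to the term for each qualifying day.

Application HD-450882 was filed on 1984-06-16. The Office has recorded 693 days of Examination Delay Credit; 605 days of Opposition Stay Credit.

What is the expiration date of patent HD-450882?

January 4, 2003

Base term: filing date + 15 years → 16 June 1999.
Examination Delay Credit: +693 days → 9 May 2001.
Opposition Stay Credit: +605 days → 4 January 2003.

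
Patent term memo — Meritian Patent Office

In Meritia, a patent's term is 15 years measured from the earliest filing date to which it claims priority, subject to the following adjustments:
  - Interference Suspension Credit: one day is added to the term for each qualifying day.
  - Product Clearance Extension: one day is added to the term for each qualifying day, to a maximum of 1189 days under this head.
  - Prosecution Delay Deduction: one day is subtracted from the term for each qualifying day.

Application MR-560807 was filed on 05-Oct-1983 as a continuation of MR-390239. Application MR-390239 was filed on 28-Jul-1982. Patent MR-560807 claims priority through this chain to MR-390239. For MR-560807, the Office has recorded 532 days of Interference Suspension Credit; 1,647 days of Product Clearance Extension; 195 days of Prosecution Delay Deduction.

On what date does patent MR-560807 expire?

Earliest priority filing: 28 July 1982.
Base term: 28 July 1982 + 15 years → 28 July 1997.
Interference Suspension Credit: +532 days → 11 January 1999.
Product Clearance Extension: 1647 days claimed exceeds the 1189-day cap, so +1189 days → 14 April 2002.
Prosecution Delay Deduction: −195 days → 1 October 2001.

2001-10-01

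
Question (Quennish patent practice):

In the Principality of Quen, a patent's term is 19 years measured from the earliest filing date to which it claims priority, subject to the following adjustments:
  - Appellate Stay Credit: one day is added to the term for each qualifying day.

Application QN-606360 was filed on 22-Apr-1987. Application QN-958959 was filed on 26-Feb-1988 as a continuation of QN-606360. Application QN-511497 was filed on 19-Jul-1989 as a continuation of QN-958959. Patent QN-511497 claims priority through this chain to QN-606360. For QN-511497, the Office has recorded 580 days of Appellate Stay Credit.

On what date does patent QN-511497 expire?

November 23, 2007

Earliest priority filing: 22 April 1987.
Base term: 22 April 1987 + 19 years → 22 April 2006.
Appellate Stay Credit: +580 days → 23 November 2007.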